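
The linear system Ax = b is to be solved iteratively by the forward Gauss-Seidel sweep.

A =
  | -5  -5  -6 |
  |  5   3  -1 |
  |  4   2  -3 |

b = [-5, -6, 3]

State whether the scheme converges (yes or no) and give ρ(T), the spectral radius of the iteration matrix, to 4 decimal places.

no, ρ = 1.2731

Write A = D+L+U with D = diag(-5, 3, -3).
GS T = -(D+L)⁻¹U: row 0 first, T[0,1] = -(-5)/(-5) = -1.0000; later rows by forward substitution.
  T[0,:] = [+0.0000  -1.0000  -1.2000]
  T[1,:] = [+0.0000  +1.6667  +2.3333]
  T[2,:] = [+0.0000  -0.2222  -0.0444]
eigenvalue magnitudes: 1.2731, 0.3491, 0.0000.
spectral radius ρ = 1.2731; 1.2731 > 1: divergent.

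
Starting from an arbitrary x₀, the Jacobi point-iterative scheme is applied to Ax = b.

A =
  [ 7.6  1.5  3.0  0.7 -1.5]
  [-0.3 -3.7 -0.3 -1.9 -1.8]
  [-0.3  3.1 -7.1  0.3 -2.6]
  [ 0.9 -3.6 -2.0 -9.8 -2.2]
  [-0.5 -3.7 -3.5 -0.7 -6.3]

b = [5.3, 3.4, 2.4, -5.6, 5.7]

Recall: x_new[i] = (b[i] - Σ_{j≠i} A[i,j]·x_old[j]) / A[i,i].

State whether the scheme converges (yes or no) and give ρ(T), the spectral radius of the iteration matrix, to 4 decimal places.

Let D = diag(7.6, -3.7, -7.1, -9.8, -6.3); L, U the strict triangles.
Jacobi: T = -D⁻¹(L+U), T[2,3] = -(0.3)/(-7.1) = +0.0423; T[2,2] = 0.
  T[0,:] = [+0.0000, -0.1974, -0.3947, -0.0921, +0.1974]
  T[1,:] = [-0.0811, +0.0000, -0.0811, -0.5135, -0.4865]
  T[2,:] = [-0.0423, +0.4366, +0.0000, +0.0423, -0.3662]
  T[3,:] = [+0.0918, -0.3673, -0.2041, +0.0000, -0.2245]
  T[4,:] = [-0.0794, -0.5873, -0.5556, -0.1111, +0.0000]
|λ(T)| sorted: 0.8446, 0.6881, 0.4040, 0.1957, 0.1957.
ρ(T) = max|λ| = 0.8446; 0.8446 < 1, so it converges for any x₀.

yes, ρ = 0.8446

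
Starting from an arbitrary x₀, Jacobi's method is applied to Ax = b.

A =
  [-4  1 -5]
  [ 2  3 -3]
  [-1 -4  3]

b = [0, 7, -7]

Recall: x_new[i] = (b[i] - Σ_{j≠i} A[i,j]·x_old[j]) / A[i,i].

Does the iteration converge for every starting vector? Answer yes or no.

no

Diagonal D = diag(-4, 3, 3); L, U strict lower/upper.
Jacobi T = -D⁻¹(L+U): T[0,1] = -(1)/(-4) = +0.2500; T[0,0] = 0.
  T[0,:] = [+0.0000, +0.2500, -1.2500]
  T[1,:] = [-0.6667, +0.0000, +1.0000]
  T[2,:] = [+0.3333, +1.3333, +0.0000]
|roots of det(T-λI)|: 1.2936, 0.9609, 0.9609.
ρ(T) = max|λ| = 1.2936; 1.2936 > 1: divergent.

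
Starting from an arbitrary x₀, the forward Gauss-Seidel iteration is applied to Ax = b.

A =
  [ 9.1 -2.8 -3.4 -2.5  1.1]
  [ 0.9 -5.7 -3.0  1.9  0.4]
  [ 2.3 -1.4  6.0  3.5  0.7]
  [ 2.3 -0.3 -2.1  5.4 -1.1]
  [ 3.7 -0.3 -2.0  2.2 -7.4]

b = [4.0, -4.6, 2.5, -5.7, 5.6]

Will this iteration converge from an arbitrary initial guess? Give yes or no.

Split A = D + L + U, D = diag(9.1, -5.7, 6, 5.4, -7.4).
Gauss-Seidel: T = -(D+L)⁻¹U, row 0 first, T[0,3] = -(-2.5)/(9.1) = +0.2747; later rows by forward substitution.
  T[0,:] = [+0.0000  +0.3077  +0.3736  +0.2747  -0.1209]
  T[1,:] = [+0.0000  +0.0486  -0.4673  +0.3767  +0.0511]
  T[2,:] = [+0.0000  -0.1066  -0.2523  -0.6007  -0.0584]
  T[3,:] = [+0.0000  -0.1698  -0.2832  -0.3297  +0.2353]
  T[4,:] = [+0.0000  +0.1302  +0.1897  +0.1864  +0.0232]
eigenvalue magnitudes: 0.7927, 0.2377, 0.2377, 0.2148, 0.0000.
ρ(T) = max|λ| = 0.7927; 0.7927 < 1: convergent.

yes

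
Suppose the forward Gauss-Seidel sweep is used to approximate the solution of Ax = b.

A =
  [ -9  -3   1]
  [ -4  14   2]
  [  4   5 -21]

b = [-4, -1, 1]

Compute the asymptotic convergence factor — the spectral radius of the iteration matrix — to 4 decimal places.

0.1580

Diagonal D = diag(-9, 14, -21); L, U strict lower/upper.
GS T = -(D+L)⁻¹U: row 0 first, T[0,1] = -(-3)/(-9) = -0.3333; later rows by forward substitution.
  T[0,:] = [+0.0000  -0.3333  +0.1111]
  T[1,:] = [+0.0000  -0.0952  -0.1111]
  T[2,:] = [+0.0000  -0.0862  -0.0053]
|eigenvalues of T|: 0.1580, 0.0574, 0.0000.
spectral radius ρ = 0.1580; 0.1580 < 1: convergent.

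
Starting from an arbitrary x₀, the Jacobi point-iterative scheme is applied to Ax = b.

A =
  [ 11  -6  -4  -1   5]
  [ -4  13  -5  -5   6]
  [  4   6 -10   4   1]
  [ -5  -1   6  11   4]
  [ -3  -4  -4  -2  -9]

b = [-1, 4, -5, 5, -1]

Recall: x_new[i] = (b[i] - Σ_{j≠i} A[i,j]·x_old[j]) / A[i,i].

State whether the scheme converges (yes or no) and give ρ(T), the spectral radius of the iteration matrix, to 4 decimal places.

no, ρ = 1.2618

A = D + L + U where D = diag(11, 13, -10, 11, -9).
Jacobi: T = -D⁻¹(L+U), T[1,4] = -(6)/(13) = -0.4615; T[1,1] = 0.
  T[0,:] = [+0.0000 +0.5455 +0.3636 +0.0909 -0.4545]
  T[1,:] = [+0.3077 +0.0000 +0.3846 +0.3846 -0.4615]
  T[2,:] = [+0.4000 +0.6000 +0.0000 +0.4000 +0.1000]
  T[3,:] = [+0.4545 +0.0909 -0.5455 +0.0000 -0.3636]
  T[4,:] = [-0.3333 -0.4444 -0.4444 -0.2222 +0.0000]
|roots of det(T-λI)|: 1.2618, 0.5058, 0.5058, 0.4379, 0.4379.
spectral radius ρ = 1.2618; 1.2618 > 1 ⇒ diverges.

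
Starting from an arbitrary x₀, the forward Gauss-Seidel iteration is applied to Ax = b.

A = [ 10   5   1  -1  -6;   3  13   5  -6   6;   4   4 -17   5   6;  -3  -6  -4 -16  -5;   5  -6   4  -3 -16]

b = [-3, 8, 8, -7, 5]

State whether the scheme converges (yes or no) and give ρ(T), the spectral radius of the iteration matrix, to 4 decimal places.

Split A = D + L + U, D = diag(10, 13, -17, -16, -16).
Gauss-Seidel: T = -(D+L)⁻¹U, row 0 first, T[0,2] = -(1)/(10) = -0.1000; later rows by forward substitution.
  T[0,:] = [+0.0000  -0.5000  -0.1000  +0.1000  +0.6000]
  T[1,:] = [+0.0000  +0.1154  -0.3615  +0.4385  -0.6000]
  T[2,:] = [+0.0000  -0.0905  -0.1086  +0.4208  +0.3529]
  T[3,:] = [+0.0000  +0.0731  +0.1815  -0.2884  -0.2882]
  T[4,:] = [+0.0000  -0.2359  +0.0432  +0.0261  +0.5548]
moduli |λ_i(T)| = 0.8402, 0.5120, 0.1441, 0.0891, 0.0000.
spectral radius ρ = 0.8402; 0.8402 < 1, so it converges for any x₀.

yes, ρ = 0.8402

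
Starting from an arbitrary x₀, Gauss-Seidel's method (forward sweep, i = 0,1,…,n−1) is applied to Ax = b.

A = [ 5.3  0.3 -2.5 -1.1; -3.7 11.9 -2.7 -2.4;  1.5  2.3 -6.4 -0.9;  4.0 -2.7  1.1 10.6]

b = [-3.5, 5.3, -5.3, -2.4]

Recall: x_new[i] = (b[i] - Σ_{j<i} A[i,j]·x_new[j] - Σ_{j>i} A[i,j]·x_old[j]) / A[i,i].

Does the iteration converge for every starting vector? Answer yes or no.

Write A = D+L+U with D = diag(5.3, 11.9, -6.4, 10.6).
Gauss-Seidel: T = -(D+L)⁻¹U, row 0 first, T[0,1] = -(0.3)/(5.3) = -0.0566; later rows by forward substitution.
  T[0,:] = [+0.0000, -0.0566, +0.4717, +0.2075]
  T[1,:] = [+0.0000, -0.0176, +0.3736, +0.2662]
  T[2,:] = [+0.0000, -0.0196, +0.2448, +0.0037]
  T[3,:] = [+0.0000, +0.0189, -0.1083, -0.0109]
eigenvalue magnitudes: 0.2209, 0.0579, 0.0533, 0.0000.
spectral radius ρ = 0.2209; 0.2209 < 1, so it converges for any x₀.

yes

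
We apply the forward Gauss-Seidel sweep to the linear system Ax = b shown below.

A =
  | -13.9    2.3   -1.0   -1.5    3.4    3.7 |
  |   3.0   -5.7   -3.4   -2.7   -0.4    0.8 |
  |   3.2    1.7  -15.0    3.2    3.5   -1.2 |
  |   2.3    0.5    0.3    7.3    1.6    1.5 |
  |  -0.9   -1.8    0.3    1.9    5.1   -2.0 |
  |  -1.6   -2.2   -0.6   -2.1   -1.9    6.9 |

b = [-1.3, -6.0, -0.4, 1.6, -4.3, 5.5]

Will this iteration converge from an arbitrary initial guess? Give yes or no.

yes

Write A = D+L+U with D = diag(-13.9, -5.7, -15, 7.3, 5.1, 6.9).
GS T = -(D+L)⁻¹U: row 0 first, T[0,5] = -(3.7)/(-13.9) = +0.2662; later rows by forward substitution.
  T[0,:] = [+0.0000 +0.1655 -0.0719 -0.1079 +0.2446 +0.2662]
  T[1,:] = [+0.0000 +0.0871 -0.6344 -0.5305 +0.0586 +0.2804]
  T[2,:] = [+0.0000 +0.0452 -0.0872 +0.1302 +0.2922 +0.0086]
  T[3,:] = [+0.0000 -0.0600 +0.0697 +0.0650 -0.3123 -0.3089]
  T[4,:] = [+0.0000 +0.0796 -0.2574 -0.2381 +0.1630 +0.6527]
  T[5,:] = [+0.0000 +0.0737 -0.2762 -0.2286 +0.0506 +0.2376]
moduli |λ_i(T)| = 0.6647, 0.2087, 0.2087, 0.1204, 0.1204, 0.0000.
spectral radius ρ = 0.6647; 0.6647 < 1, so it converges for any x₀.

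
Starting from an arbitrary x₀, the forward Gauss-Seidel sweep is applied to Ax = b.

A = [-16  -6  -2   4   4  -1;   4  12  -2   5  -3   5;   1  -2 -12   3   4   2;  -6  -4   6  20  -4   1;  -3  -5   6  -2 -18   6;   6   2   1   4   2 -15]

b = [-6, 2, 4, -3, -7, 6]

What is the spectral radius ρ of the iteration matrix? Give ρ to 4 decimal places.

Diagonal D = diag(-16, 12, -12, 20, -18, -15); L, U strict lower/upper.
T_GS = -(D+L)⁻¹U: row 0 first, T[0,3] = -(4)/(-16) = +0.2500; later rows by forward substitution.
  T[0,:] = [+0.0000, -0.3750, -0.1250, +0.2500, +0.2500, -0.0625]
  T[1,:] = [+0.0000, +0.1250, +0.2083, -0.5000, +0.1667, -0.3958]
  T[2,:] = [+0.0000, -0.0521, -0.0451, +0.3542, +0.3264, +0.2274]
  T[3,:] = [+0.0000, -0.0719, +0.0177, -0.1312, +0.2104, -0.2161]
  T[4,:] = [+0.0000, +0.0184, -0.0541, +0.2299, -0.0025, +0.5535]
  T[5,:] = [+0.0000, -0.1535, -0.0277, +0.0526, +0.1998, -0.0465]
eigenvalue magnitudes: 0.5955, 0.3099, 0.3099, 0.0854, 0.0854, 0.0000.
spectral radius ρ = 0.5955; 0.5955 < 1: convergent.

0.5955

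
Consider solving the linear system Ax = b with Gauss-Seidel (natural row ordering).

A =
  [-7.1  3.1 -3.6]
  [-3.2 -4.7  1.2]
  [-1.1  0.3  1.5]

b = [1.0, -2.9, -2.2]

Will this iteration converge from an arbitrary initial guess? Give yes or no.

Write A = D+L+U with D = diag(-7.1, -4.7, 1.5).
Gauss-Seidel: T = -(D+L)⁻¹U, row 0 first, T[0,2] = -(-3.6)/(-7.1) = -0.5070; later rows by forward substitution.
  T[0,:] = [+0.0000  +0.4366  -0.5070]
  T[1,:] = [+0.0000  -0.2973  +0.6005]
  T[2,:] = [+0.0000  +0.3796  -0.4919]
|roots of det(T-λI)|: 0.8819, 0.0927, 0.0000.
ρ = 0.8819; 0.8819 < 1: convergent.

yes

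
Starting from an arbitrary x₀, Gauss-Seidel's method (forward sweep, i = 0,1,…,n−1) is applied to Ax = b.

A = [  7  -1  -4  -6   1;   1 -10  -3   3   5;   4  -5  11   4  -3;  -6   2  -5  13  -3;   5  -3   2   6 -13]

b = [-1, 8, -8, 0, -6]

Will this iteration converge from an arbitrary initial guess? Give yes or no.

yes

Write A = D+L+U with D = diag(7, -10, 11, 13, -13).
T_GS = -(D+L)⁻¹U: row 0 first, T[0,1] = -(-1)/(7) = +0.1429; later rows by forward substitution.
  T[0,:] = [+0.0000  +0.1429  +0.5714  +0.8571  -0.1429]
  T[1,:] = [+0.0000  +0.0143  -0.2429  +0.3857  +0.4857]
  T[2,:] = [+0.0000  -0.0455  -0.3182  -0.5000  +0.5455]
  T[3,:] = [+0.0000  +0.0463  +0.1787  +0.1440  +0.2999]
  T[4,:] = [+0.0000  +0.0660  +0.3094  +0.2302  +0.0553]
moduli |λ_i(T)| = 0.6041, 0.4299, 0.0730, 0.0730, 0.0000.
spectral radius ρ = 0.6041; 0.6041 < 1, so it converges for any x₀.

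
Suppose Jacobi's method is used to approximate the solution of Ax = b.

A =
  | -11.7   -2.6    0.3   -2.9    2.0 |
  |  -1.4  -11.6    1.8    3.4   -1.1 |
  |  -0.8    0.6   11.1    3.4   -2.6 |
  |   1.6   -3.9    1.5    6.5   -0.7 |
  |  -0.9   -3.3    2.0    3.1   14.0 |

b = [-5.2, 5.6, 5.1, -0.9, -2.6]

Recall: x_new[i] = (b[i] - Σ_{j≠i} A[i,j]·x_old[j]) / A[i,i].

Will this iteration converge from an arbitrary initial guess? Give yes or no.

yes

Diagonal D = diag(-11.7, -11.6, 11.1, 6.5, 14); L, U strict lower/upper.
Jacobi: T = -D⁻¹(L+U), T[0,3] = -(-2.9)/(-11.7) = -0.2479; T[0,0] = 0.
  T[0,:] = [+0.0000 -0.2222 +0.0256 -0.2479 +0.1709]
  T[1,:] = [-0.1207 +0.0000 +0.1552 +0.2931 -0.0948]
  T[2,:] = [+0.0721 -0.0541 +0.0000 -0.3063 +0.2342]
  T[3,:] = [-0.2462 +0.6000 -0.2308 +0.0000 +0.1077]
  T[4,:] = [+0.0643 +0.2357 -0.1429 -0.2214 +0.0000]
|roots of det(T-λI)|: 0.5888, 0.3392, 0.3392, 0.1067, 0.0753.
spectral radius ρ = 0.5888; 0.5888 < 1, so it converges for any x₀.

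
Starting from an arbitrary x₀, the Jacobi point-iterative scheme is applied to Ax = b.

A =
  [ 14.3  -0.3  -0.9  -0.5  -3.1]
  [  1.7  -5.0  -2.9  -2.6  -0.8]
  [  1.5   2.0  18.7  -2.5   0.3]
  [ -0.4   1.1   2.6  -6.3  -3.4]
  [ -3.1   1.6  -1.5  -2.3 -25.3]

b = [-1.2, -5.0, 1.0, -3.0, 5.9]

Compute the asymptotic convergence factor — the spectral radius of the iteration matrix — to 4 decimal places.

Split A = D + L + U, D = diag(14.3, -5, 18.7, -6.3, -25.3).
Jacobi T = -D⁻¹(L+U): T[3,4] = -(-3.4)/(-6.3) = -0.5397; T[3,3] = 0.
  T[0,:] = [+0.0000 +0.0210 +0.0629 +0.0350 +0.2168]
  T[1,:] = [+0.3400 +0.0000 -0.5800 -0.5200 -0.1600]
  T[2,:] = [-0.0802 -0.1070 +0.0000 +0.1337 -0.0160]
  T[3,:] = [-0.0635 +0.1746 +0.4127 +0.0000 -0.5397]
  T[4,:] = [-0.1225 +0.0632 -0.0593 -0.0909 +0.0000]
eigenvalue magnitudes: 0.4070, 0.3179, 0.3179, 0.0822, 0.0822.
spectral radius ρ = 0.4070; 0.4070 < 1: convergent.

0.4070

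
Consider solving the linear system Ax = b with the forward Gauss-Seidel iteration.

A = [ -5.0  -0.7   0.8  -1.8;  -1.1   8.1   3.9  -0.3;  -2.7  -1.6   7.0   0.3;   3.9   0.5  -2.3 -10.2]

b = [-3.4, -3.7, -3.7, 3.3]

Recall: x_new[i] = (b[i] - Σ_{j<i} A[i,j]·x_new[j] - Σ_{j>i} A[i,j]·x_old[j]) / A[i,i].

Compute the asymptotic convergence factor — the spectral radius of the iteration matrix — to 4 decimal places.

0.2300

Diagonal D = diag(-5, 8.1, 7, -10.2); L, U strict lower/upper.
T_GS = -(D+L)⁻¹U: row 0 first, T[0,3] = -(-1.8)/(-5) = -0.3600; later rows by forward substitution.
  T[0,:] = [+0.0000 -0.1400 +0.1600 -0.3600]
  T[1,:] = [+0.0000 -0.0190 -0.4598 -0.0119]
  T[2,:] = [+0.0000 -0.0583 -0.0434 -0.1844]
  T[3,:] = [+0.0000 -0.0413 +0.0484 -0.0966]
|eigenvalues of T|: 0.2300, 0.0693, 0.0693, 0.0000.
spectral radius ρ = 0.2300; 0.2300 < 1, so it converges for any x₀.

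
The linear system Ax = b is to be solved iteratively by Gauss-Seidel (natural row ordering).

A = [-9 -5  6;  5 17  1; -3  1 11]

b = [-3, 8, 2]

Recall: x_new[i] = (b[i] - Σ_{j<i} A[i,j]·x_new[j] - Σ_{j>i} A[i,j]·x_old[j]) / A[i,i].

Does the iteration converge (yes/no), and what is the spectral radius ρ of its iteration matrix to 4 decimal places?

Split A = D + L + U, D = diag(-9, 17, 11).
T_GS = -(D+L)⁻¹U: row 0 first, T[0,2] = -(6)/(-9) = +0.6667; later rows by forward substitution.
  T[0,:] = [+0.0000 -0.5556 +0.6667]
  T[1,:] = [+0.0000 +0.1634 -0.2549]
  T[2,:] = [+0.0000 -0.1664 +0.2050]
|λ(T)| sorted: 0.3912, 0.0228, 0.0000.
ρ(T) = max|λ| = 0.3912; 0.3912 < 1, so it converges for any x₀.

yes, ρ = 0.3912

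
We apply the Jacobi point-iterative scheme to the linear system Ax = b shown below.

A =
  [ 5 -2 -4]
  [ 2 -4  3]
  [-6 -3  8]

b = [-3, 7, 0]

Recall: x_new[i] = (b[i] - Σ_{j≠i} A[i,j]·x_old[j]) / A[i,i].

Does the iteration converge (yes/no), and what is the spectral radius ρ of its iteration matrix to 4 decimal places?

no, ρ = 1.1825

Split A = D + L + U, D = diag(5, -4, 8).
Jacobi: T = -D⁻¹(L+U), T[1,2] = -(3)/(-4) = +0.7500; T[1,1] = 0.
  T[0,:] = [+0.0000, +0.4000, +0.8000]
  T[1,:] = [+0.5000, +0.0000, +0.7500]
  T[2,:] = [+0.7500, +0.3750, +0.0000]
eigenvalue magnitudes: 1.1825, 0.7715, 0.4111.
ρ(T) = max|λ| = 1.1825; 1.1825 > 1, so it fails to converge.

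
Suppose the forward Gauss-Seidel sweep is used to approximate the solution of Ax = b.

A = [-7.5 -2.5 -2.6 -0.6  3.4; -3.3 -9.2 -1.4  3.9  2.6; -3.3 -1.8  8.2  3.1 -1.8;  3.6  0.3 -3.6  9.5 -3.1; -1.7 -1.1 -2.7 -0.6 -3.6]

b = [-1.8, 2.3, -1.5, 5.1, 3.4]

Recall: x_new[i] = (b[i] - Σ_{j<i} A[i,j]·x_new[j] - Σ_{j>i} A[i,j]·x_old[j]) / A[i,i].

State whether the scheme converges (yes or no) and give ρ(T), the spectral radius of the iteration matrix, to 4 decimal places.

Diagonal D = diag(-7.5, -9.2, 8.2, 9.5, -3.6); L, U strict lower/upper.
GS T = -(D+L)⁻¹U: row 0 first, T[0,3] = -(-0.6)/(-7.5) = -0.0800; later rows by forward substitution.
  T[0,:] = [+0.0000 -0.3333 -0.3467 -0.0800 +0.4533]
  T[1,:] = [+0.0000 +0.1196 -0.0278 +0.4526 +0.1200]
  T[2,:] = [+0.0000 -0.1079 -0.1456 -0.3109 +0.4283]
  T[3,:] = [+0.0000 +0.0817 +0.0771 -0.1018 +0.3130]
  T[4,:] = [+0.0000 +0.1882 +0.2686 +0.1496 -0.6241]
moduli |λ_i(T)| = 0.8693, 0.2800, 0.1102, 0.1102, 0.0000.
ρ = 0.8693; 0.8693 < 1, so it converges for any x₀.

yes, ρ = 0.8693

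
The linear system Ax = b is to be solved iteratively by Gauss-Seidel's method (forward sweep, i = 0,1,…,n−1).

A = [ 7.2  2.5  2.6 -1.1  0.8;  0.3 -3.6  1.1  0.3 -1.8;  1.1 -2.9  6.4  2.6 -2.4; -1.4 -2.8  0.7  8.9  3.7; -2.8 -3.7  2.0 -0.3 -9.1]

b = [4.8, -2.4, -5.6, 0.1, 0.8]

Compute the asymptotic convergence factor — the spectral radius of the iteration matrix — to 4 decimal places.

Split A = D + L + U, D = diag(7.2, -3.6, 6.4, 8.9, -9.1).
GS T = -(D+L)⁻¹U: row 0 first, T[0,3] = -(-1.1)/(7.2) = +0.1528; later rows by forward substitution.
  T[0,:] = [+0.0000, -0.3472, -0.3611, +0.1528, -0.1111]
  T[1,:] = [+0.0000, -0.0289, +0.2755, +0.0961, -0.5093]
  T[2,:] = [+0.0000, +0.0466, +0.1869, -0.3890, +0.1633]
  T[3,:] = [+0.0000, -0.0674, +0.0152, +0.0848, -0.6063]
  T[4,:] = [+0.0000, +0.1311, +0.0397, -0.1744, +0.2971]
|roots of det(T-λI)|: 0.5459, 0.2502, 0.2502, 0.1614, 0.0000.
ρ = 0.5459; 0.5459 < 1 ⇒ converges.

0.5459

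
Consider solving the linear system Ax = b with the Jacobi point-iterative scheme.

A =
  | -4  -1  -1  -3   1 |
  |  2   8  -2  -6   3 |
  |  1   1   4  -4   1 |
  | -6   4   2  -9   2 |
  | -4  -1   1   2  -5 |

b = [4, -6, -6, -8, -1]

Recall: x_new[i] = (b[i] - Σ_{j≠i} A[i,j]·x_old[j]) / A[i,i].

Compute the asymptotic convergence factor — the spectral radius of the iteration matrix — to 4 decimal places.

Write A = D+L+U with D = diag(-4, 8, 4, -9, -5).
T_J = -D⁻¹(L+U): T[4,3] = -(2)/(-5) = +0.4000; T[4,4] = 0.
  T[0,:] = [+0.0000 -0.2500 -0.2500 -0.7500 +0.2500]
  T[1,:] = [-0.2500 +0.0000 +0.2500 +0.7500 -0.3750]
  T[2,:] = [-0.2500 -0.2500 +0.0000 +1.0000 -0.2500]
  T[3,:] = [-0.6667 +0.4444 +0.2222 +0.0000 +0.2222]
  T[4,:] = [-0.8000 -0.2000 +0.2000 +0.4000 +0.0000]
eigenvalue magnitudes: 1.1552, 0.6858, 0.4050, 0.2479, 0.1834.
ρ = 1.1552; 1.1552 > 1, so it fails to converge.

1.1552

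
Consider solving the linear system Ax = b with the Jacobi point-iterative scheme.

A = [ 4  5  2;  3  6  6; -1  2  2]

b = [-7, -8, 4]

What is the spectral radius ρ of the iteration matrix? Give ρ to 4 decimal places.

1.2906

Write A = D+L+U with D = diag(4, 6, 2).
T_J = -D⁻¹(L+U): T[2,0] = -(-1)/(2) = +0.5000; T[2,2] = 0.
  T[0,:] = [+0.0000, -1.2500, -0.5000]
  T[1,:] = [-0.5000, +0.0000, -1.0000]
  T[2,:] = [+0.5000, -1.0000, +0.0000]
|roots of det(T-λI)|: 1.2906, 1.0000, 0.2906.
spectral radius ρ = 1.2906; 1.2906 > 1 ⇒ diverges.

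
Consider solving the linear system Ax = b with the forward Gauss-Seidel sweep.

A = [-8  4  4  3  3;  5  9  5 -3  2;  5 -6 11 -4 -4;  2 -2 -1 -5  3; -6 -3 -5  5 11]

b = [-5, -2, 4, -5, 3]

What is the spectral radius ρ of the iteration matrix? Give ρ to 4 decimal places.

Split A = D + L + U, D = diag(-8, 9, 11, -5, 11).
GS T = -(D+L)⁻¹U: row 0 first, T[0,3] = -(3)/(-8) = +0.3750; later rows by forward substitution.
  T[0,:] = [+0.0000  +0.5000  +0.5000  +0.3750  +0.3750]
  T[1,:] = [+0.0000  -0.2778  -0.8333  +0.1250  -0.4306]
  T[2,:] = [+0.0000  -0.3788  -0.6818  +0.2614  -0.0417]
  T[3,:] = [+0.0000  +0.3869  +0.6697  +0.0477  +0.9306]
  T[4,:] = [+0.0000  -0.1511  -0.5689  +0.3357  -0.3548]
|λ(T)| sorted: 1.5141, 0.3505, 0.3064, 0.2033, 0.0000.
ρ = 1.5141; 1.5141 > 1: divergent.

1.5141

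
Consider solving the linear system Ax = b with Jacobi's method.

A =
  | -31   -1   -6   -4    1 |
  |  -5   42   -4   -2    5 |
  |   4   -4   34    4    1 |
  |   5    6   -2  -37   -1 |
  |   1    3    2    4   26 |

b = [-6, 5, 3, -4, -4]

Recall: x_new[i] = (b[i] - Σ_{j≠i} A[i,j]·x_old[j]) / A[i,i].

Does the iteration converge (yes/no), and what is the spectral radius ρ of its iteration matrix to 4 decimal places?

yes, ρ = 0.2328

A = D + L + U where D = diag(-31, 42, 34, -37, 26).
Jacobi: T = -D⁻¹(L+U), T[1,0] = -(-5)/(42) = +0.1190; T[1,1] = 0.
  T[0,:] = [+0.0000  -0.0323  -0.1935  -0.1290  +0.0323]
  T[1,:] = [+0.1190  +0.0000  +0.0952  +0.0476  -0.1190]
  T[2,:] = [-0.1176  +0.1176  +0.0000  -0.1176  -0.0294]
  T[3,:] = [+0.1351  +0.1622  -0.0541  +0.0000  -0.0270]
  T[4,:] = [-0.0385  -0.1154  -0.0769  -0.1538  +0.0000]
|λ(T)| sorted: 0.2328, 0.1758, 0.1758, 0.0904, 0.0904.
ρ(T) = max|λ| = 0.2328; 0.2328 < 1, so it converges for any x₀.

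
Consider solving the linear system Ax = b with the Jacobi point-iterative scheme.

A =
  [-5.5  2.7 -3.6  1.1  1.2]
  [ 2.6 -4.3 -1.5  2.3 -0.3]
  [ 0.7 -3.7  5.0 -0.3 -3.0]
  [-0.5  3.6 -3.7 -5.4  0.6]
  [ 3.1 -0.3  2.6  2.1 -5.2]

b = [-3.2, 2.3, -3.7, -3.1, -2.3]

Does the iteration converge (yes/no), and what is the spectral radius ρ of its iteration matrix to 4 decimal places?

no, ρ = 1.2376

Let D = diag(-5.5, -4.3, 5, -5.4, -5.2); L, U the strict triangles.
Jacobi T = -D⁻¹(L+U): T[3,4] = -(0.6)/(-5.4) = +0.1111; T[3,3] = 0.
  T[0,:] = [+0.0000  +0.4909  -0.6545  +0.2000  +0.2182]
  T[1,:] = [+0.6047  +0.0000  -0.3488  +0.5349  -0.0698]
  T[2,:] = [-0.1400  +0.7400  +0.0000  +0.0600  +0.6000]
  T[3,:] = [-0.0926  +0.6667  -0.6852  +0.0000  +0.1111]
  T[4,:] = [+0.5962  -0.0577  +0.5000  +0.4038  +0.0000]
moduli |λ_i(T)| = 1.2376, 0.9511, 0.9511, 0.1686, 0.0293.
ρ(T) = max|λ| = 1.2376; 1.2376 > 1: divergent.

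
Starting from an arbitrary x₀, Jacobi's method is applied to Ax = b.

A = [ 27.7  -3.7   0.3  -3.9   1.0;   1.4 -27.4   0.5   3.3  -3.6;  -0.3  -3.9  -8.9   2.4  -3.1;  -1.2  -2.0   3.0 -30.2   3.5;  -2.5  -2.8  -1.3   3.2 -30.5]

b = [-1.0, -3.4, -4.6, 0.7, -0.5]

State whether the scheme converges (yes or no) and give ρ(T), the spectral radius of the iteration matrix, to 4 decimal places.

Split A = D + L + U, D = diag(27.7, -27.4, -8.9, -30.2, -30.5).
Jacobi T = -D⁻¹(L+U): T[2,3] = -(2.4)/(-8.9) = +0.2697; T[2,2] = 0.
  T[0,:] = [+0.0000  +0.1336  -0.0108  +0.1408  -0.0361]
  T[1,:] = [+0.0511  +0.0000  +0.0182  +0.1204  -0.1314]
  T[2,:] = [-0.0337  -0.4382  +0.0000  +0.2697  -0.3483]
  T[3,:] = [-0.0397  -0.0662  +0.0993  +0.0000  +0.1159]
  T[4,:] = [-0.0820  -0.0918  -0.0426  +0.1049  +0.0000]
|roots of det(T-λI)|: 0.3204, 0.1881, 0.1881, 0.0854, 0.0276.
ρ = 0.3204; 0.3204 < 1: convergent.

yes, ρ = 0.3204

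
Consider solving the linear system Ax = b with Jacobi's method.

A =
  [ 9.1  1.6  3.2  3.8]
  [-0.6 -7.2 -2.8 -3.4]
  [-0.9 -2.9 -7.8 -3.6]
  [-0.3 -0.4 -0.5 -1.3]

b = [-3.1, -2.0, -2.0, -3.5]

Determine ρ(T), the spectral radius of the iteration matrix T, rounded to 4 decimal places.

0.9388

Split A = D + L + U, D = diag(9.1, -7.2, -7.8, -1.3).
T_J = -D⁻¹(L+U): T[1,0] = -(-0.6)/(-7.2) = -0.0833; T[1,1] = 0.
  T[0,:] = [+0.0000, -0.1758, -0.3516, -0.4176]
  T[1,:] = [-0.0833, +0.0000, -0.3889, -0.4722]
  T[2,:] = [-0.1154, -0.3718, +0.0000, -0.4615]
  T[3,:] = [-0.2308, -0.3077, -0.3846, +0.0000]
|λ(T)| sorted: 0.9388, 0.4397, 0.3889, 0.1102.
spectral radius ρ = 0.9388; 0.9388 < 1 ⇒ converges.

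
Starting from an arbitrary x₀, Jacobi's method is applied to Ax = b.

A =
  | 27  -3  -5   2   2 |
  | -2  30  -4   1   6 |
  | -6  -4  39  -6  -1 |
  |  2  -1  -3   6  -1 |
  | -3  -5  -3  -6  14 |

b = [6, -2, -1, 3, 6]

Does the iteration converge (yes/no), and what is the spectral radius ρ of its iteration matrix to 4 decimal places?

Split A = D + L + U, D = diag(27, 30, 39, 6, 14).
T_J = -D⁻¹(L+U): T[1,4] = -(6)/(30) = -0.2000; T[1,1] = 0.
  T[0,:] = [+0.0000 +0.1111 +0.1852 -0.0741 -0.0741]
  T[1,:] = [+0.0667 +0.0000 +0.1333 -0.0333 -0.2000]
  T[2,:] = [+0.1538 +0.1026 +0.0000 +0.1538 +0.0256]
  T[3,:] = [-0.3333 +0.1667 +0.5000 +0.0000 +0.1667]
  T[4,:] = [+0.2143 +0.3571 +0.2143 +0.4286 +0.0000]
|roots of det(T-λI)|: 0.4250, 0.2654, 0.2654, 0.1153, 0.1153.
ρ(T) = max|λ| = 0.4250; 0.4250 < 1, so it converges for any x₀.

yes, ρ = 0.4250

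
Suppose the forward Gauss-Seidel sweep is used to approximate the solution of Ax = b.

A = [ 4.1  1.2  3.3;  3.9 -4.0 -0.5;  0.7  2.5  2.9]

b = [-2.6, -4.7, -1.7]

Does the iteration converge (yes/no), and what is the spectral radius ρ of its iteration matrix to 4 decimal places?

A = D + L + U where D = diag(4.1, -4, 2.9).
GS T = -(D+L)⁻¹U: row 0 first, T[0,1] = -(1.2)/(4.1) = -0.2927; later rows by forward substitution.
  T[0,:] = [+0.0000  -0.2927  -0.8049]
  T[1,:] = [+0.0000  -0.2854  -0.9098]
  T[2,:] = [+0.0000  +0.3167  +0.9786]
moduli |λ_i(T)| = 0.6802, 0.0130, 0.0000.
spectral radius ρ = 0.6802; 0.6802 < 1, so it converges for any x₀.

yes, ρ = 0.6802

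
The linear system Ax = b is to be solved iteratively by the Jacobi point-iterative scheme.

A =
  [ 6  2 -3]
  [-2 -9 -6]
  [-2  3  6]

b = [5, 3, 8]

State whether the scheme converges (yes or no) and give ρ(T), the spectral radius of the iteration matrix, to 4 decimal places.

Diagonal D = diag(6, -9, 6); L, U strict lower/upper.
Jacobi: T = -D⁻¹(L+U), T[0,1] = -(2)/(6) = -0.3333; T[0,0] = 0.
  T[0,:] = [+0.0000 -0.3333 +0.5000]
  T[1,:] = [-0.2222 +0.0000 -0.6667]
  T[2,:] = [+0.3333 -0.5000 +0.0000]
|eigenvalues of T|: 0.8522, 0.5976, 0.2545.
ρ(T) = max|λ| = 0.8522; 0.8522 < 1: convergent.

yes, ρ = 0.8522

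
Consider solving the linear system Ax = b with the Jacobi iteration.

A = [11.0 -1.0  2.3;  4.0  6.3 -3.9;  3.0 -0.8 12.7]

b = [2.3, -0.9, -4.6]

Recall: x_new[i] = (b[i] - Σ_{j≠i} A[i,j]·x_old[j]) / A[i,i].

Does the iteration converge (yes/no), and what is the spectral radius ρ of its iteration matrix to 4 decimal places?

yes, ρ = 0.2286

A = D + L + U where D = diag(11, 6.3, 12.7).
T_J = -D⁻¹(L+U): T[0,1] = -(-1)/(11) = +0.0909; T[0,0] = 0.
  T[0,:] = [+0.0000  +0.0909  -0.2091]
  T[1,:] = [-0.6349  +0.0000  +0.6190]
  T[2,:] = [-0.2362  +0.0630  +0.0000]
|λ(T)| sorted: 0.2286, 0.1469, 0.1469.
spectral radius ρ = 0.2286; 0.2286 < 1, so it converges for any x₀.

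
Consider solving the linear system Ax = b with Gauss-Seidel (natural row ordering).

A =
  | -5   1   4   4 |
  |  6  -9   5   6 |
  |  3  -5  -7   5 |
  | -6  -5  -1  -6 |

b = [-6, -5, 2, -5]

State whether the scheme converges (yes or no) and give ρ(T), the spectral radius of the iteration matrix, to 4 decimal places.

Split A = D + L + U, D = diag(-5, -9, -7, -6).
T_GS = -(D+L)⁻¹U: row 0 first, T[0,3] = -(4)/(-5) = +0.8000; later rows by forward substitution.
  T[0,:] = [+0.0000, +0.2000, +0.8000, +0.8000]
  T[1,:] = [+0.0000, +0.1333, +1.0889, +1.2000]
  T[2,:] = [+0.0000, -0.0095, -0.4349, +0.2000]
  T[3,:] = [+0.0000, -0.3095, -1.6349, -1.8333]
moduli |λ_i(T)| = 1.1406, 0.9186, 0.0758, 0.0000.
spectral radius ρ = 1.1406; 1.1406 > 1: divergent.

no, ρ = 1.1406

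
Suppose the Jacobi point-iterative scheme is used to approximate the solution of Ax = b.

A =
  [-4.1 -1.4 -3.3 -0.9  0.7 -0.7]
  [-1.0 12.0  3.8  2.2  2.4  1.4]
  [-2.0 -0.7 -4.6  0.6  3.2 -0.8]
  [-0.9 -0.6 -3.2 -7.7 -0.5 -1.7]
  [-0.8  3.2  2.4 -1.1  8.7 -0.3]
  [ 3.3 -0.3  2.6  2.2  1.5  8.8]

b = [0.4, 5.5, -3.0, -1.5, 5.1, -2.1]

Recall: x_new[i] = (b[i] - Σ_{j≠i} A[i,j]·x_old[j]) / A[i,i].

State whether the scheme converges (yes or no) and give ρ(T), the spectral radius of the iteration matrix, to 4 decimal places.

A = D + L + U where D = diag(-4.1, 12, -4.6, -7.7, 8.7, 8.8).
Jacobi: T = -D⁻¹(L+U), T[0,4] = -(0.7)/(-4.1) = +0.1707; T[0,0] = 0.
  T[0,:] = [+0.0000 -0.3415 -0.8049 -0.2195 +0.1707 -0.1707]
  T[1,:] = [+0.0833 +0.0000 -0.3167 -0.1833 -0.2000 -0.1167]
  T[2,:] = [-0.4348 -0.1522 +0.0000 +0.1304 +0.6957 -0.1739]
  T[3,:] = [-0.1169 -0.0779 -0.4156 +0.0000 -0.0649 -0.2208]
  T[4,:] = [+0.0920 -0.3678 -0.2759 +0.1264 +0.0000 +0.0345]
  T[5,:] = [-0.3750 +0.0341 -0.2955 -0.2500 -0.1705 +0.0000]
moduli |λ_i(T)| = 0.8538, 0.3649, 0.3649, 0.3179, 0.3179, 0.1116.
ρ = 0.8538; 0.8538 < 1, so it converges for any x₀.

yes, ρ = 0.8538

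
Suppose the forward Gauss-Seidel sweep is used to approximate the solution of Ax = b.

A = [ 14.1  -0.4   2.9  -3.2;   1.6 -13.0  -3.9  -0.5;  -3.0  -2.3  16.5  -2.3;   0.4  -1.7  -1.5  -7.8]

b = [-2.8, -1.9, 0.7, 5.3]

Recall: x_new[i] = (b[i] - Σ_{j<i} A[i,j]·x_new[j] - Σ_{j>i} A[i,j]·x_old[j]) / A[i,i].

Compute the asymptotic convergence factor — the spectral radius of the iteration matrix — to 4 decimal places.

Let D = diag(14.1, -13, 16.5, -7.8); L, U the strict triangles.
T_GS = -(D+L)⁻¹U: row 0 first, T[0,2] = -(2.9)/(14.1) = -0.2057; later rows by forward substitution.
  T[0,:] = [+0.0000, +0.0284, -0.2057, +0.2270]
  T[1,:] = [+0.0000, +0.0035, -0.3253, -0.0105]
  T[2,:] = [+0.0000, +0.0056, -0.0827, +0.1792]
  T[3,:] = [+0.0000, -0.0004, +0.0763, -0.0205]
|eigenvalues of T|: 0.1654, 0.0595, 0.0062, 0.0000.
ρ = 0.1654; 0.1654 < 1, so it converges for any x₀.

0.1654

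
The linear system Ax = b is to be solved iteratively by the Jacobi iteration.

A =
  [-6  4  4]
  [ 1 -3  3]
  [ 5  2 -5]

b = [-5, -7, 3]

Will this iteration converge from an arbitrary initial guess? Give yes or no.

A = D + L + U where D = diag(-6, -3, -5).
T_J = -D⁻¹(L+U): T[0,1] = -(4)/(-6) = +0.6667; T[0,0] = 0.
  T[0,:] = [+0.0000, +0.6667, +0.6667]
  T[1,:] = [+0.3333, +0.0000, +1.0000]
  T[2,:] = [+1.0000, +0.4000, +0.0000]
eigenvalue magnitudes: 1.3584, 0.7458, 0.7458.
ρ(T) = max|λ| = 1.3584; 1.3584 > 1 ⇒ diverges.

no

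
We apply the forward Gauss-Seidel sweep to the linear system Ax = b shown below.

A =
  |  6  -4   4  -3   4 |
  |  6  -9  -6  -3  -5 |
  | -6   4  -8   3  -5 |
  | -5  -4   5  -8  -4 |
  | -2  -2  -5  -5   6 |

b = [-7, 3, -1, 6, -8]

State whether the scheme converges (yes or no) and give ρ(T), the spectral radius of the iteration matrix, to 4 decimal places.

Split A = D + L + U, D = diag(6, -9, -8, -8, 6).
Gauss-Seidel: T = -(D+L)⁻¹U, row 0 first, T[0,4] = -(4)/(6) = -0.6667; later rows by forward substitution.
  T[0,:] = [+0.0000 +0.6667 -0.6667 +0.5000 -0.6667]
  T[1,:] = [+0.0000 +0.4444 -1.1111 +0.0000 -1.0000]
  T[2,:] = [+0.0000 -0.2778 -0.0556 +0.0000 -0.6250]
  T[3,:] = [+0.0000 -0.8125 +0.9375 -0.3125 +0.0260]
  T[4,:] = [+0.0000 -0.5382 +0.1424 -0.0938 -1.0547]
|λ(T)| sorted: 1.4549, 0.8451, 0.2907, 0.0777, 0.0000.
ρ(T) = max|λ| = 1.4549; 1.4549 > 1: divergent.

no, ρ = 1.4549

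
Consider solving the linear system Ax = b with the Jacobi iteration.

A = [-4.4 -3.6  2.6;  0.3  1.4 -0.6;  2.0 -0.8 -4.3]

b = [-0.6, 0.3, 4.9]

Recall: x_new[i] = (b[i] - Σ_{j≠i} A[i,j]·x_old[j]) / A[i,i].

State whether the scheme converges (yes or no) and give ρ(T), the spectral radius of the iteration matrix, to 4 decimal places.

Split A = D + L + U, D = diag(-4.4, 1.4, -4.3).
Jacobi: T = -D⁻¹(L+U), T[2,1] = -(-0.8)/(-4.3) = -0.1860; T[2,2] = 0.
  T[0,:] = [+0.0000 -0.8182 +0.5909]
  T[1,:] = [-0.2143 +0.0000 +0.4286]
  T[2,:] = [+0.4651 -0.1860 +0.0000]
|eigenvalues of T|: 0.7466, 0.4323, 0.4323.
ρ = 0.7466; 0.7466 < 1, so it converges for any x₀.

yes, ρ = 0.7466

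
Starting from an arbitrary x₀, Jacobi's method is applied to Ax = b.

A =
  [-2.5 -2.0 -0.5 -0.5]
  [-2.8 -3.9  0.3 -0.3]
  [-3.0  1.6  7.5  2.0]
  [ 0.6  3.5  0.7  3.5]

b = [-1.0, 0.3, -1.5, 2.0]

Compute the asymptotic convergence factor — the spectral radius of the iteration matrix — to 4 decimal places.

Split A = D + L + U, D = diag(-2.5, -3.9, 7.5, 3.5).
Jacobi: T = -D⁻¹(L+U), T[2,3] = -(2)/(7.5) = -0.2667; T[2,2] = 0.
  T[0,:] = [+0.0000, -0.8000, -0.2000, -0.2000]
  T[1,:] = [-0.7179, +0.0000, +0.0769, -0.0769]
  T[2,:] = [+0.4000, -0.2133, +0.0000, -0.2667]
  T[3,:] = [-0.1714, -1.0000, -0.2000, +0.0000]
|eigenvalues of T|: 0.9297, 0.6306, 0.1823, 0.1823.
spectral radius ρ = 0.9297; 0.9297 < 1, so it converges for any x₀.

0.9297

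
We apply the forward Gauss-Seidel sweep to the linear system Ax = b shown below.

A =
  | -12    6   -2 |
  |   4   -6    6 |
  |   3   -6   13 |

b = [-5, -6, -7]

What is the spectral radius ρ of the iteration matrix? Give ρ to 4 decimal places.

A = D + L + U where D = diag(-12, -6, 13).
GS T = -(D+L)⁻¹U: row 0 first, T[0,1] = -(6)/(-12) = +0.5000; later rows by forward substitution.
  T[0,:] = [+0.0000, +0.5000, -0.1667]
  T[1,:] = [+0.0000, +0.3333, +0.8889]
  T[2,:] = [+0.0000, +0.0385, +0.4487]
|roots of det(T-λI)|: 0.5847, 0.1973, 0.0000.
ρ(T) = max|λ| = 0.5847; 0.5847 < 1, so it converges for any x₀.

0.5847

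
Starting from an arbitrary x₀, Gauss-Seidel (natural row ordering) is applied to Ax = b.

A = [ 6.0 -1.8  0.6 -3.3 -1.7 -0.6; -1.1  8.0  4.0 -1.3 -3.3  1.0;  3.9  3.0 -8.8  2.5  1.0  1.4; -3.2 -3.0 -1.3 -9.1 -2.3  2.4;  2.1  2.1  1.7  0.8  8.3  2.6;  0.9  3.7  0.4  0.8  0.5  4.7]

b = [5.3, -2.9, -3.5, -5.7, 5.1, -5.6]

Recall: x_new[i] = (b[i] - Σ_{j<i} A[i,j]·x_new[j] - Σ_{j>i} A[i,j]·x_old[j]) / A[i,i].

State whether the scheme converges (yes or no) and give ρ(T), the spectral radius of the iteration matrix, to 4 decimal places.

A = D + L + U where D = diag(6, 8, -8.8, -9.1, 8.3, 4.7).
Gauss-Seidel: T = -(D+L)⁻¹U, row 0 first, T[0,3] = -(-3.3)/(6) = +0.5500; later rows by forward substitution.
  T[0,:] = [+0.0000  +0.3000  -0.1000  +0.5500  +0.2833  +0.1000]
  T[1,:] = [+0.0000  +0.0413  -0.5138  +0.2381  +0.4515  -0.1113]
  T[2,:] = [+0.0000  +0.1470  -0.2195  +0.6090  +0.3931  +0.1655]
  T[3,:] = [+0.0000  -0.1401  +0.2359  -0.3589  -0.5574  +0.2416]
  T[4,:] = [+0.0000  -0.1029  +0.1775  -0.2896  -0.2127  -0.3676]
  T[5,:] = [+0.0000  -0.0676  +0.3832  -0.2527  -0.3256  +0.0523]
|eigenvalues of T|: 0.9032, 0.3824, 0.1638, 0.1638, 0.0698, 0.0000.
ρ(T) = max|λ| = 0.9032; 0.9032 < 1: convergent.

yes, ρ = 0.9032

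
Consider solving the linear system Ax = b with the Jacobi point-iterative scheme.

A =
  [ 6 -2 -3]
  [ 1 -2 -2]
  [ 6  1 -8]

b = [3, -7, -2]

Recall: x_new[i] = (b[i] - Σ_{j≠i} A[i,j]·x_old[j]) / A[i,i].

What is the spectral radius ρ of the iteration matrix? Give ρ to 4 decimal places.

Diagonal D = diag(6, -2, -8); L, U strict lower/upper.
Jacobi: T = -D⁻¹(L+U), T[1,2] = -(-2)/(-2) = -1.0000; T[1,1] = 0.
  T[0,:] = [+0.0000  +0.3333  +0.5000]
  T[1,:] = [+0.5000  +0.0000  -1.0000]
  T[2,:] = [+0.7500  +0.1250  +0.0000]
|λ(T)| sorted: 0.8256, 0.5147, 0.5147.
ρ = 0.8256; 0.8256 < 1: convergent.

0.8256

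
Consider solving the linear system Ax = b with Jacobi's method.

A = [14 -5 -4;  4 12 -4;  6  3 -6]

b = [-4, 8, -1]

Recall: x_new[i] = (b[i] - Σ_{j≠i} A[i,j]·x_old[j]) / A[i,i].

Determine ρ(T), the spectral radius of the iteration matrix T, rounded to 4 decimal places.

Let D = diag(14, 12, -6); L, U the strict triangles.
Jacobi T = -D⁻¹(L+U): T[2,1] = -(3)/(-6) = +0.5000; T[2,2] = 0.
  T[0,:] = [+0.0000 +0.3571 +0.2857]
  T[1,:] = [-0.3333 +0.0000 +0.3333]
  T[2,:] = [+1.0000 +0.5000 +0.0000]
|λ(T)| sorted: 0.6640, 0.3835, 0.2805.
ρ(T) = max|λ| = 0.6640; 0.6640 < 1 ⇒ converges.

0.6640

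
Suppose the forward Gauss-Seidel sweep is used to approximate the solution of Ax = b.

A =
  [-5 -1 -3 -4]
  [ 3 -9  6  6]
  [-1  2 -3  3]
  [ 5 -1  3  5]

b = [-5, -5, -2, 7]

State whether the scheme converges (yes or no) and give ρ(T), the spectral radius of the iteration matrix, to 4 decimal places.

Let D = diag(-5, -9, -3, 5); L, U the strict triangles.
T_GS = -(D+L)⁻¹U: row 0 first, T[0,2] = -(-3)/(-5) = -0.6000; later rows by forward substitution.
  T[0,:] = [+0.0000 -0.2000 -0.6000 -0.8000]
  T[1,:] = [+0.0000 -0.0667 +0.4667 +0.4000]
  T[2,:] = [+0.0000 +0.0222 +0.5111 +1.5333]
  T[3,:] = [+0.0000 +0.1733 +0.3867 -0.0400]
|eigenvalues of T|: 1.1414, 0.5063, 0.2307, 0.0000.
spectral radius ρ = 1.1414; 1.1414 > 1: divergent.

no, ρ = 1.1414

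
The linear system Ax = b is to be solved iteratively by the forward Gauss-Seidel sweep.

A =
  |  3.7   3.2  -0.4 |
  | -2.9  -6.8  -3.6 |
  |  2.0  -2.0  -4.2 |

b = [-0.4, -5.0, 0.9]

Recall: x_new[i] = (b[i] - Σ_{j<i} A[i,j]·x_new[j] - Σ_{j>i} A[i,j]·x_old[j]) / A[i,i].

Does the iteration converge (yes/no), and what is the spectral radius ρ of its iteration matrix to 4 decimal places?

Diagonal D = diag(3.7, -6.8, -4.2); L, U strict lower/upper.
Gauss-Seidel: T = -(D+L)⁻¹U, row 0 first, T[0,1] = -(3.2)/(3.7) = -0.8649; later rows by forward substitution.
  T[0,:] = [+0.0000 -0.8649 +0.1081]
  T[1,:] = [+0.0000 +0.3688 -0.5755]
  T[2,:] = [+0.0000 -0.5875 +0.3255]
|eigenvalues of T|: 0.9291, 0.2347, 0.0000.
spectral radius ρ = 0.9291; 0.9291 < 1: convergent.

yes, ρ = 0.9291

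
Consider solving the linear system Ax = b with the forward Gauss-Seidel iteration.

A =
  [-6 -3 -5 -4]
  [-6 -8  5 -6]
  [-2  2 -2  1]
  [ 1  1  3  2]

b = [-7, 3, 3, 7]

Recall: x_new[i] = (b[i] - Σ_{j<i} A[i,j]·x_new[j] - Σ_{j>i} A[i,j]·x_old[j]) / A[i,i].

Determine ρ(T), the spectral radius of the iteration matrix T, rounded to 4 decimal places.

Write A = D+L+U with D = diag(-6, -8, -2, 2).
GS T = -(D+L)⁻¹U: row 0 first, T[0,1] = -(-3)/(-6) = -0.5000; later rows by forward substitution.
  T[0,:] = [+0.0000 -0.5000 -0.8333 -0.6667]
  T[1,:] = [+0.0000 +0.3750 +1.2500 -0.2500]
  T[2,:] = [+0.0000 +0.8750 +2.0833 +0.9167]
  T[3,:] = [+0.0000 -1.2500 -3.3333 -0.9167]
|λ(T)| sorted: 1.4569, 0.2316, 0.2316, 0.0000.
ρ = 1.4569; 1.4569 > 1 ⇒ diverges.

1.4569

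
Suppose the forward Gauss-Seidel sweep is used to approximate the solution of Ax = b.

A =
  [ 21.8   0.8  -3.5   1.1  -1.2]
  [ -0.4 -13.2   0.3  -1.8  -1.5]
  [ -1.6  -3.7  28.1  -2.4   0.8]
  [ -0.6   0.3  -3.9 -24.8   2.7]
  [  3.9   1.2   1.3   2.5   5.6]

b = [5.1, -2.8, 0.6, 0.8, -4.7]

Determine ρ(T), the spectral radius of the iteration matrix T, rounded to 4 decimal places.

Split A = D + L + U, D = diag(21.8, -13.2, 28.1, -24.8, 5.6).
T_GS = -(D+L)⁻¹U: row 0 first, T[0,1] = -(0.8)/(21.8) = -0.0367; later rows by forward substitution.
  T[0,:] = [+0.0000  -0.0367  +0.1606  -0.0505  +0.0550]
  T[1,:] = [+0.0000  +0.0011  +0.0179  -0.1348  -0.1153]
  T[2,:] = [+0.0000  -0.0019  +0.0115  +0.0648  -0.0405]
  T[3,:] = [+0.0000  +0.0012  -0.0055  -0.0106  +0.1125]
  T[4,:] = [+0.0000  +0.0252  -0.1159  +0.0537  -0.0545]
moduli |λ_i(T)| = 0.1561, 0.0908, 0.0908, 0.0042, 0.0000.
ρ = 0.1561; 0.1561 < 1 ⇒ converges.

0.1561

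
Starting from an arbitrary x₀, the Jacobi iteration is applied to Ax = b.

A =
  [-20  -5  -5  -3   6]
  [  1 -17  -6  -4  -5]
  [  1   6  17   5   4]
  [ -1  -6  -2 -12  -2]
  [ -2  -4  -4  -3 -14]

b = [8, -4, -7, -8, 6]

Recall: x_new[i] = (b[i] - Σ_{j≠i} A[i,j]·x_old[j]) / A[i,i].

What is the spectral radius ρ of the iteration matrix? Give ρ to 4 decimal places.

Split A = D + L + U, D = diag(-20, -17, 17, -12, -14).
T_J = -D⁻¹(L+U): T[1,3] = -(-4)/(-17) = -0.2353; T[1,1] = 0.
  T[0,:] = [+0.0000, -0.2500, -0.2500, -0.1500, +0.3000]
  T[1,:] = [+0.0588, +0.0000, -0.3529, -0.2353, -0.2941]
  T[2,:] = [-0.0588, -0.3529, +0.0000, -0.2941, -0.2353]
  T[3,:] = [-0.0833, -0.5000, -0.1667, +0.0000, -0.1667]
  T[4,:] = [-0.1429, -0.2857, -0.2857, -0.2143, +0.0000]
moduli |λ_i(T)| = 0.8694, 0.3309, 0.3309, 0.2280, 0.2280.
spectral radius ρ = 0.8694; 0.8694 < 1, so it converges for any x₀.

0.8694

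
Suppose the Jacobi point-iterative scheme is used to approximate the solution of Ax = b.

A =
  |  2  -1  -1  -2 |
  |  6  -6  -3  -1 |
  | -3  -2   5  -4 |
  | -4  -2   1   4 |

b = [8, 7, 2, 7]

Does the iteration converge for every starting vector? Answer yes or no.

Split A = D + L + U, D = diag(2, -6, 5, 4).
T_J = -D⁻¹(L+U): T[0,3] = -(-2)/(2) = +1.0000; T[0,0] = 0.
  T[0,:] = [+0.0000 +0.5000 +0.5000 +1.0000]
  T[1,:] = [+1.0000 +0.0000 -0.5000 -0.1667]
  T[2,:] = [+0.6000 +0.4000 +0.0000 +0.8000]
  T[3,:] = [+1.0000 +0.5000 -0.2500 +0.0000]
|λ(T)| sorted: 1.3231, 0.8850, 0.2608, 0.1774.
spectral radius ρ = 1.3231; 1.3231 > 1 ⇒ diverges.

no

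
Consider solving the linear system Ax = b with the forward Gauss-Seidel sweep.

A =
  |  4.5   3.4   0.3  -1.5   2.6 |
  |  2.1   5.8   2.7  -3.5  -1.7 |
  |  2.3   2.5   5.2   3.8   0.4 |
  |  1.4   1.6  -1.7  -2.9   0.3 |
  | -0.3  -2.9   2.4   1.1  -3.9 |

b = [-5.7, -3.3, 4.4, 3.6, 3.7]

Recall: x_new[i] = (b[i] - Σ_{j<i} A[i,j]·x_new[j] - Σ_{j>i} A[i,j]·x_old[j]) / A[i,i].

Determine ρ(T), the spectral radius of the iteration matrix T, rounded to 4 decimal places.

A = D + L + U where D = diag(4.5, 5.8, 5.2, -2.9, -3.9).
GS T = -(D+L)⁻¹U: row 0 first, T[0,4] = -(2.6)/(4.5) = -0.5778; later rows by forward substitution.
  T[0,:] = [+0.0000  -0.7556  -0.0667  +0.3333  -0.5778]
  T[1,:] = [+0.0000  +0.2736  -0.4414  +0.4828  +0.5023]
  T[2,:] = [+0.0000  +0.2027  +0.2417  -1.1103  -0.0629]
  T[3,:] = [+0.0000  -0.3326  -0.4174  +1.0781  +0.1385]
  T[4,:] = [+0.0000  -0.1144  +0.3643  -0.7638  -0.3287]
moduli |λ_i(T)| = 1.1932, 0.1337, 0.1132, 0.1132, 0.0000.
ρ = 1.1932; 1.1932 > 1, so it fails to converge.

1.1932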